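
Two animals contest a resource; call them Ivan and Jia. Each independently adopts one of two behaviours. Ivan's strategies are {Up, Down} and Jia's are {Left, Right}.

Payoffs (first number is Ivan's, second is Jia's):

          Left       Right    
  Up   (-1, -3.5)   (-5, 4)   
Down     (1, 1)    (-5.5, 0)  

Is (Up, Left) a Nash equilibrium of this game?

At (Up, Left), Ivan earns -1; switching to Down would give 1, so Ivan would deviate.
Jia earns -3.5; switching to Right would give 4, so Jia would deviate.
Since at least one player can profitably deviate, this is not a Nash equilibrium.

No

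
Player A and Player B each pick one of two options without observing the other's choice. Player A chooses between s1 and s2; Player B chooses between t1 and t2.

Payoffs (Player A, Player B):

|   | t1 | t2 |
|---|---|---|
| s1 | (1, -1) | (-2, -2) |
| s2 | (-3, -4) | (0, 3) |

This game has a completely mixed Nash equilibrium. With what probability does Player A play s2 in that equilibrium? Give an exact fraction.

Let x be the probability that Player A plays s1. In a completely mixed equilibrium, Player B must be indifferent between t1 and t2.
Player B's expected payoff from t1 is −x − 4(1−x); from t2 it is −2x + 3(1−x).
Setting these equal: 3x − 4 = −5x + 3, so x = 7/8.
Therefore Player A plays s2 with probability 1 − 7/8 = 1/8.

1/8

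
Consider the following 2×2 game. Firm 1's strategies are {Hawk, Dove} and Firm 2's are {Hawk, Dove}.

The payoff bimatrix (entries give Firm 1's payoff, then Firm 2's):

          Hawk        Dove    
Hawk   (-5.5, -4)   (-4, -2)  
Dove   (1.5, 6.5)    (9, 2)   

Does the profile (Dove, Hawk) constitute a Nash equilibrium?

Yes

At (Dove, Hawk), Firm 1 earns 1.5; switching to Hawk would give -5.5, so Firm 1 has no profitable deviation.
Firm 2 earns 6.5; switching to Dove would give 2, so Firm 2 has no profitable deviation.
Neither player can gain by a unilateral deviation, so this profile is a Nash equilibrium.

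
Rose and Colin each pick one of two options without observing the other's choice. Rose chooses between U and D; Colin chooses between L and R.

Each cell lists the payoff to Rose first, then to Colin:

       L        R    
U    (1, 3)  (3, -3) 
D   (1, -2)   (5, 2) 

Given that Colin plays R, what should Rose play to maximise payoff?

Against R, Rose earns 3 from U and 5 from D.
So D is the best response.

D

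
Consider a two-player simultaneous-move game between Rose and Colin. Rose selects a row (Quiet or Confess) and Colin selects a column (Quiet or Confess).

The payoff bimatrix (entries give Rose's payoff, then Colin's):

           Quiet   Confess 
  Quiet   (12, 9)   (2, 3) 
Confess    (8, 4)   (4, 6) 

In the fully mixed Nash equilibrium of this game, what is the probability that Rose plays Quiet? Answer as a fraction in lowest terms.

Let x be the probability that Rose plays Quiet. In a completely mixed equilibrium, Colin must be indifferent between Quiet and Confess.
Colin's expected payoff from Quiet is 9x + 4(1−x); from Confess it is 3x + 6(1−x).
Setting these equal: 5x + 4 = −3x + 6, so x = 1/4.

1/4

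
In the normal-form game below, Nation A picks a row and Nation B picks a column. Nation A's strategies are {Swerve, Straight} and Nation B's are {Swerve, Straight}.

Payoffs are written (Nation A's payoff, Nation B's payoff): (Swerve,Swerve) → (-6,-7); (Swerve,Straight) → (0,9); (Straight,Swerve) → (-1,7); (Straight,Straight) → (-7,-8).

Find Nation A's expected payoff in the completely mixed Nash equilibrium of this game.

-7/2

First find y, the probability Nation B plays Swerve, from Nation A's indifference between Swerve and Straight: −6y = −y − 7(1−y), giving y = 7/12.
Since Nation A is indifferent in equilibrium, Nation A's expected payoff equals the payoff from either row against (7/12, 5/12). Using Swerve: −6(7/12) = -7/2.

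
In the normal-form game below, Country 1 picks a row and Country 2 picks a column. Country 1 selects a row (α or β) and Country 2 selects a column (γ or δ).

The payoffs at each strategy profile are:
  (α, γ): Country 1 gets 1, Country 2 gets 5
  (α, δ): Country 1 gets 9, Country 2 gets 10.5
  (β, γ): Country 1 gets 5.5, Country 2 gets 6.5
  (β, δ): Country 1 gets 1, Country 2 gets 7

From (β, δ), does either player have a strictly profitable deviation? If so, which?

Country 1

Country 1 at (β, δ) earns 1; deviating to α yields 9 — a strict improvement.
Country 2 earns 7; deviating to γ yields 6.5 — not better.
Only Country 1 has a strictly profitable deviation.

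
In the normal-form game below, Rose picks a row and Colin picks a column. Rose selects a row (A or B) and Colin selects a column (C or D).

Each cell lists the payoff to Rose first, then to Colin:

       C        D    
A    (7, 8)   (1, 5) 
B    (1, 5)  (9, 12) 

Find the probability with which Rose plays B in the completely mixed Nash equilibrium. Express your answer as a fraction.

Let x be the probability that Rose plays A. In a completely mixed equilibrium, Colin must be indifferent between C and D.
Colin's expected payoff from C is 8x + 5(1−x); from D it is 5x + 12(1−x).
Setting these equal: 3x + 5 = −7x + 12, so x = 7/10.
Therefore Rose plays B with probability 1 − 7/10 = 3/10.

3/10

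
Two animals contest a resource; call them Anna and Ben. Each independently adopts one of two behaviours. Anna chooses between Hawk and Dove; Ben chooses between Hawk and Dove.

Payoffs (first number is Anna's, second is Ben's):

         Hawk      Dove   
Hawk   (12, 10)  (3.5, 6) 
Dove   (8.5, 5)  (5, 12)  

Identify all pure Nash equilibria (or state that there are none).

(Hawk, Hawk) and (Dove, Dove)

(Hawk, Hawk): Anna gets 12 ≥ 8.5 from Dove, and Ben gets 10 ≥ 6 from Dove — Nash equilibrium.
(Hawk, Dove): Anna prefers Dove (5 > 3.5); Ben prefers Hawk (10 > 6) — not an equilibrium.
(Dove, Hawk): Anna prefers Hawk (12 > 8.5); Ben prefers Dove (12 > 5) — not an equilibrium.
(Dove, Dove): Anna gets 5 ≥ 3.5 from Hawk, and Ben gets 12 ≥ 5 from Hawk — Nash equilibrium.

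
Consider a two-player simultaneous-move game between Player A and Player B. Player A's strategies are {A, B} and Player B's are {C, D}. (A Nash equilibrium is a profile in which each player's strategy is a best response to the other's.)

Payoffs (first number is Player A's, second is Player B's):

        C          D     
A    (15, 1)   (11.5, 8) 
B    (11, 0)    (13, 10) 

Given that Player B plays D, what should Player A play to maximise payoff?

Against D, Player A earns 11.5 from A and 13 from B.
So B is the best response.

B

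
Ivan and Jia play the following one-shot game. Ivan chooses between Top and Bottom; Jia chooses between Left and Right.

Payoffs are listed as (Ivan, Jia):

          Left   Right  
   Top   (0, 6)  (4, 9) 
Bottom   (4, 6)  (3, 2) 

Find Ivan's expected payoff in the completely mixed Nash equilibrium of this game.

First find y, the probability Jia plays Left, from Ivan's indifference between Top and Bottom: 4(1−y) = 4y + 3(1−y), giving y = 1/5.
Since Ivan is indifferent in equilibrium, Ivan's expected payoff equals the payoff from either row against (1/5, 4/5). Using Top: 4(4/5) = 16/5.

16/5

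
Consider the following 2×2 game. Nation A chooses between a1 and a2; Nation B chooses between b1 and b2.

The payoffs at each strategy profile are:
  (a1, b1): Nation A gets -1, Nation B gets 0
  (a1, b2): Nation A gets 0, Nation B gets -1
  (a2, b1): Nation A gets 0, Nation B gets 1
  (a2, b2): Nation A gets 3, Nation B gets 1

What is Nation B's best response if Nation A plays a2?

either — both b1 and b2 are best responses

Against a2, Nation B earns 1 from b1 and 1 from b2.
So either strategy is a best response.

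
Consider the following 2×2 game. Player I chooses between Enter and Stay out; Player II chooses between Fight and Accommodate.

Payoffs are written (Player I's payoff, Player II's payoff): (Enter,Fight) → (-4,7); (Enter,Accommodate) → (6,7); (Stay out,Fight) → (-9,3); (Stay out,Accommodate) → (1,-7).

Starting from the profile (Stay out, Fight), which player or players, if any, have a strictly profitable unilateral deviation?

Player I at (Stay out, Fight) earns -9; deviating to Enter yields -4 — a strict improvement.
Player II earns 3; deviating to Accommodate yields -7 — not better.
Only Player I has a strictly profitable deviation.

Player I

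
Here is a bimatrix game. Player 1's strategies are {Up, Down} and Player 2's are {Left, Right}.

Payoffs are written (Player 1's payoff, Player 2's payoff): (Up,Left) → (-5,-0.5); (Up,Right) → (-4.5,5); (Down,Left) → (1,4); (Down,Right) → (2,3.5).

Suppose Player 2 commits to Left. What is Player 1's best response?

Down

Against Left, Player 1 earns -5 from Up and 1 from Down.
So Down is the best response.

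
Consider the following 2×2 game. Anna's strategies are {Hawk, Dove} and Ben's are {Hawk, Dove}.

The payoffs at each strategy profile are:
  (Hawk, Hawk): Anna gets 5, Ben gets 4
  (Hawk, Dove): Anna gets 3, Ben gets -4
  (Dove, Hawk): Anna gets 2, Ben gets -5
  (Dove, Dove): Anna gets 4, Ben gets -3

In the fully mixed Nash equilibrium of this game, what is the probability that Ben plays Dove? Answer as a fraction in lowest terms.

3/4

Let c be the probability that Ben plays Hawk. In a completely mixed equilibrium, Anna must be indifferent between Hawk and Dove.
Anna's expected payoff from Hawk is 5c + 3(1−c); from Dove it is 2c + 4(1−c).
Setting these equal: 2c + 3 = −2c + 4, so c = 1/4.
Therefore Ben plays Dove with probability 1 − 1/4 = 3/4.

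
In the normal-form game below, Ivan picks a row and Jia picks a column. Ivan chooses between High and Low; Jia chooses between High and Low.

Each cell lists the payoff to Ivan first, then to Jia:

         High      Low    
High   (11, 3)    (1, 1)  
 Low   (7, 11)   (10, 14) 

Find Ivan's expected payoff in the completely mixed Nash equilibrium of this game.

First find q, the probability Jia plays High, from Ivan's indifference between High and Low: 11q + (1−q) = 7q + 10(1−q), giving q = 9/13.
Since Ivan is indifferent in equilibrium, Ivan's expected payoff equals the payoff from either row against (9/13, 4/13). Using High: 11(9/13) + (4/13) = 103/13.

103/13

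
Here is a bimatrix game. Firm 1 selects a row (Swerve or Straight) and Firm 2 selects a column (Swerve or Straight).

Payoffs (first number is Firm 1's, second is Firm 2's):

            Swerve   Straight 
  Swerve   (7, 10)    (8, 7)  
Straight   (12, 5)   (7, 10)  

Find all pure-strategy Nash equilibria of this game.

none

(Swerve, Swerve): Firm 1 prefers Straight (12 > 7) — not an equilibrium.
(Swerve, Straight): Firm 2 prefers Swerve (10 > 7) — not an equilibrium.
(Straight, Swerve): Firm 2 prefers Straight (10 > 5) — not an equilibrium.
(Straight, Straight): Firm 1 prefers Swerve (8 > 7) — not an equilibrium.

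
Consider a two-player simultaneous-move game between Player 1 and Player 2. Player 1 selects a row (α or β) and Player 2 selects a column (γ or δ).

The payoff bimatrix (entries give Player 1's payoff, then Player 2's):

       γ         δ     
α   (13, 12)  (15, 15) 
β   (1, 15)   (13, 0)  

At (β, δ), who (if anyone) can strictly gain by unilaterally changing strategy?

Player 1 at (β, δ) earns 13; deviating to α yields 15 — a strict improvement.
Player 2 earns 0; deviating to γ yields 15 — a strict improvement.
Both Player 1 and Player 2 have strictly profitable deviations.

Both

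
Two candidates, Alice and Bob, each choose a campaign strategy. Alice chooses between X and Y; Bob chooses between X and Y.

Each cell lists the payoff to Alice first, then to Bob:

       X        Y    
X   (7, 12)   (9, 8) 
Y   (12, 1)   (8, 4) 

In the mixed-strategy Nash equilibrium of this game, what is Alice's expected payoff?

First find y, the probability Bob plays X, from Alice's indifference between X and Y: 7y + 9(1−y) = 12y + 8(1−y), giving y = 1/6.
Since Alice is indifferent in equilibrium, Alice's expected payoff equals the payoff from either row against (1/6, 5/6). Using X: 7(1/6) + 9(5/6) = 26/3.

26/3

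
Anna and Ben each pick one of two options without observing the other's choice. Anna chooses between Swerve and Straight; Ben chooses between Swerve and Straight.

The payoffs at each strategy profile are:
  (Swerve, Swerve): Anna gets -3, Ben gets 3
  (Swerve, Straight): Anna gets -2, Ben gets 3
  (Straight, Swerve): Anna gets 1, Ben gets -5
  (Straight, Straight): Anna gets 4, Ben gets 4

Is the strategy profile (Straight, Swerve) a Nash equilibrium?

At (Straight, Swerve), Anna earns 1; switching to Swerve would give -3, so Anna has no profitable deviation.
Ben earns -5; switching to Straight would give 4, so Ben would deviate.
Since at least one player can profitably deviate, this is not a Nash equilibrium.

No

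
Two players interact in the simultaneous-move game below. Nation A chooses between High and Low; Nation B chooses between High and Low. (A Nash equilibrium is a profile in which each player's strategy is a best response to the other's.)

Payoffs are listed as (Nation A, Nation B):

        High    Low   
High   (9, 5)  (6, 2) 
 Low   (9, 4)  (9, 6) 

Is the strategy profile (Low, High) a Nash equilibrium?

At (Low, High), Nation A earns 9; switching to High would give 9, so Nation A has no profitable deviation.
Nation B earns 4; switching to Low would give 6, so Nation B would deviate.
Since at least one player can profitably deviate, this is not a Nash equilibrium.

No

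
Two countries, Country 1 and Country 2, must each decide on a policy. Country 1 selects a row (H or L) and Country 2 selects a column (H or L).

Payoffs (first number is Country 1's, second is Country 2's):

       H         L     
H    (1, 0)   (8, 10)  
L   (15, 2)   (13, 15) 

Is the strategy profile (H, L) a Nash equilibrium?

No

At (H, L), Country 1 earns 8; switching to L would give 13, so Country 1 would deviate.
Country 2 earns 10; switching to H would give 0, so Country 2 has no profitable deviation.
Since at least one player can profitably deviate, this is not a Nash equilibrium.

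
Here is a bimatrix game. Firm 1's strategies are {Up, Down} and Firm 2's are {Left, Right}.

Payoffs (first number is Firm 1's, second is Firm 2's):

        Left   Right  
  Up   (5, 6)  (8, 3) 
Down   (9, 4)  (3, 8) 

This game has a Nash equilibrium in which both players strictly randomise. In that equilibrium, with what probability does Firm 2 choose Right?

4/9

Let c be the probability that Firm 2 plays Left. In a completely mixed equilibrium, Firm 1 must be indifferent between Up and Down.
Firm 1's expected payoff from Up is 5c + 8(1−c); from Down it is 9c + 3(1−c).
Setting these equal: −3c + 8 = 6c + 3, so c = 5/9.
Therefore Firm 2 plays Right with probability 1 − 5/9 = 4/9.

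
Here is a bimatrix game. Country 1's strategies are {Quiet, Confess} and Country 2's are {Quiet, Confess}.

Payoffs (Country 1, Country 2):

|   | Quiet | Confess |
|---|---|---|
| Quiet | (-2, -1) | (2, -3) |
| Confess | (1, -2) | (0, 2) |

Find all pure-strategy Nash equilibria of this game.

none

(Quiet, Quiet): Country 1 prefers Confess (1 > -2) — not an equilibrium.
(Quiet, Confess): Country 2 prefers Quiet (-1 > -3) — not an equilibrium.
(Confess, Quiet): Country 2 prefers Confess (2 > -2) — not an equilibrium.
(Confess, Confess): Country 1 prefers Quiet (2 > 0) — not an equilibrium.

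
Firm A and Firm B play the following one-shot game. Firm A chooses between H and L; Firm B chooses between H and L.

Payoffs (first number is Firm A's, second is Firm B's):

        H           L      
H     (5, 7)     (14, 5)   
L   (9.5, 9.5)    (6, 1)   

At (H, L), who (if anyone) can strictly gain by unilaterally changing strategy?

Firm B

Firm A at (H, L) earns 14; deviating to L yields 6 — not better.
Firm B earns 5; deviating to H yields 7 — a strict improvement.
Only Firm B has a strictly profitable deviation.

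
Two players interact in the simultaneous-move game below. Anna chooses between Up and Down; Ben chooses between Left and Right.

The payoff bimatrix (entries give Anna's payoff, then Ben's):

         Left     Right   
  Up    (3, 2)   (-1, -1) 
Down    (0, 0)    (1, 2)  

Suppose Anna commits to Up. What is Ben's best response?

Against Up, Ben earns 2 from Left and -1 from Right.
So Left is the best response.

Left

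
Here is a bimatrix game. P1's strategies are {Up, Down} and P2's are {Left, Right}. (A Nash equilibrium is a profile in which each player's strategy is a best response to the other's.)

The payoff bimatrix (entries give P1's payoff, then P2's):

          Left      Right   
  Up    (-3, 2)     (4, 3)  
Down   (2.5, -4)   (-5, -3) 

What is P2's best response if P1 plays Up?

Against Up, P2 earns 2 from Left and 3 from Right.
So Right is the best response.

Right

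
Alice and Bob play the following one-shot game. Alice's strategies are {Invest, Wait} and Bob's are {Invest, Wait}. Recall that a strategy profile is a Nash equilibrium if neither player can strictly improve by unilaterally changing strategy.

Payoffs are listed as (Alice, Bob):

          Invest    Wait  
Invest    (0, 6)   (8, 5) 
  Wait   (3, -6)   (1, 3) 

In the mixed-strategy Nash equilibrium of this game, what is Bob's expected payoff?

24/5

First find x, the probability Alice plays Invest, from Bob's indifference between Invest and Wait: 6x − 6(1−x) = 5x + 3(1−x), giving x = 9/10.
Since Bob is indifferent in equilibrium, Bob's expected payoff equals the payoff from either column against (9/10, 1/10). Using Invest: 6(9/10) − 6(1/10) = 24/5.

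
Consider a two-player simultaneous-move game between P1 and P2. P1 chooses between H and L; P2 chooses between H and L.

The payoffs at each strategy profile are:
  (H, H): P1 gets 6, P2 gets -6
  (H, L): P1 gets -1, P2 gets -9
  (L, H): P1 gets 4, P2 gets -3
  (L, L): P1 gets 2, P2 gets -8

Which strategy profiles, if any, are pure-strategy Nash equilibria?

(H, H)

(H, H): P1 gets 6 ≥ 4 from L, and P2 gets -6 ≥ -9 from L — Nash equilibrium.
(H, L): P1 prefers L (2 > -1); P2 prefers H (-6 > -9) — not an equilibrium.
(L, H): P1 prefers H (6 > 4) — not an equilibrium.
(L, L): P2 prefers H (-3 > -8) — not an equilibrium.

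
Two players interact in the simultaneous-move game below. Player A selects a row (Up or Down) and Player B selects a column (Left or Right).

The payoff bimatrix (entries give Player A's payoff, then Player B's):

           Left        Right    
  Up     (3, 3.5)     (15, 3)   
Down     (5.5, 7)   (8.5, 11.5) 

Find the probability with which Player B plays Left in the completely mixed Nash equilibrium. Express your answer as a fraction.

13/18

Let c be the probability that Player B plays Left. In a completely mixed equilibrium, Player A must be indifferent between Up and Down.
Player A's expected payoff from Up is 3c + 15(1−c); from Down it is 5.5c + 8.5(1−c).
Setting these equal: −12c + 15 = −3c + 8.5, so c = 13/18.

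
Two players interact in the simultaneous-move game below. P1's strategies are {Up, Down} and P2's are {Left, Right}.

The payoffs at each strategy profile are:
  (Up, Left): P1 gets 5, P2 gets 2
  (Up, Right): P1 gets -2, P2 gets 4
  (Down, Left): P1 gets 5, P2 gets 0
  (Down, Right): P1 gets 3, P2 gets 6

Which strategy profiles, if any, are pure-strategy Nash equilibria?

(Down, Right)

(Up, Left): P2 prefers Right (4 > 2) — not an equilibrium.
(Up, Right): P1 prefers Down (3 > -2) — not an equilibrium.
(Down, Left): P2 prefers Right (6 > 0) — not an equilibrium.
(Down, Right): P1 gets 3 ≥ -2 from Up, and P2 gets 6 ≥ 0 from Left — Nash equilibrium.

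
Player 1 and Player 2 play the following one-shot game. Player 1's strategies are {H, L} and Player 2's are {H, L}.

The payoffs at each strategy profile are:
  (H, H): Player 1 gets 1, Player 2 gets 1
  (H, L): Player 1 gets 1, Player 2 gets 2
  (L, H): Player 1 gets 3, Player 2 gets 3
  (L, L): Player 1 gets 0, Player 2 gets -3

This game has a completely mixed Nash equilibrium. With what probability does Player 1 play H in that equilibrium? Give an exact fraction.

Let x be the probability that Player 1 plays H. In a completely mixed equilibrium, Player 2 must be indifferent between H and L.
Player 2's expected payoff from H is x + 3(1−x); from L it is 2x − 3(1−x).
Setting these equal: −2x + 3 = 5x − 3, so x = 6/7.

6/7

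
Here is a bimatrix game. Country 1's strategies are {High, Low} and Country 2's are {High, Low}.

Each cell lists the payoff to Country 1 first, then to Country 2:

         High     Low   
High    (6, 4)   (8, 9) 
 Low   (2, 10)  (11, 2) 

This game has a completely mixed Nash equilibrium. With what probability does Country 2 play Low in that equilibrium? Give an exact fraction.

Let y be the probability that Country 2 plays High. In a completely mixed equilibrium, Country 1 must be indifferent between High and Low.
Country 1's expected payoff from High is 6y + 8(1−y); from Low it is 2y + 11(1−y).
Setting these equal: −2y + 8 = −9y + 11, so y = 3/7.
Therefore Country 2 plays Low with probability 1 − 3/7 = 4/7.

4/7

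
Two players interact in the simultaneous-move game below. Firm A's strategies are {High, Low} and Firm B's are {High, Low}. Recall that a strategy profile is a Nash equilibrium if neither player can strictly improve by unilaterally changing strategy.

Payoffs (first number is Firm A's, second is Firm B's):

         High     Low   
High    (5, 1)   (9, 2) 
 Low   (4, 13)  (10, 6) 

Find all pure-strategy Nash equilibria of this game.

(High, High): Firm B prefers Low (2 > 1) — not an equilibrium.
(High, Low): Firm A prefers Low (10 > 9) — not an equilibrium.
(Low, High): Firm A prefers High (5 > 4) — not an equilibrium.
(Low, Low): Firm B prefers High (13 > 6) — not an equilibrium.

none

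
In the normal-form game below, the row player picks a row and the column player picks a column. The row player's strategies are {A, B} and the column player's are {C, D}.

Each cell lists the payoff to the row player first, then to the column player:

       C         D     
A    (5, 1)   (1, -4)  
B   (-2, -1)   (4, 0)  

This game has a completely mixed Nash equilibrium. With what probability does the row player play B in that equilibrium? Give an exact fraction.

Let r be the probability that the row player plays A. In a completely mixed equilibrium, the column player must be indifferent between C and D.
The column player's expected payoff from C is r − (1−r); from D it is −4r.
Setting these equal: 2r − 1 = −4r, so r = 1/6.
Therefore the row player plays B with probability 1 − 1/6 = 5/6.

5/6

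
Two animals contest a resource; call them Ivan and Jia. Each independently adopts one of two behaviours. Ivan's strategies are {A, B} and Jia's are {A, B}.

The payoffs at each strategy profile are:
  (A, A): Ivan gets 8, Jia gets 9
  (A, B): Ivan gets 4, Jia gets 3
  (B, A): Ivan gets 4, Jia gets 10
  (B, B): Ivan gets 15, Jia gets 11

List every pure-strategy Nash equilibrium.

(A, A) and (B, B)

(A, A): Ivan gets 8 ≥ 4 from B, and Jia gets 9 ≥ 3 from B — Nash equilibrium.
(A, B): Ivan prefers B (15 > 4); Jia prefers A (9 > 3) — not an equilibrium.
(B, A): Ivan prefers A (8 > 4); Jia prefers B (11 > 10) — not an equilibrium.
(B, B): Ivan gets 15 ≥ 4 from A, and Jia gets 11 ≥ 10 from A — Nash equilibrium.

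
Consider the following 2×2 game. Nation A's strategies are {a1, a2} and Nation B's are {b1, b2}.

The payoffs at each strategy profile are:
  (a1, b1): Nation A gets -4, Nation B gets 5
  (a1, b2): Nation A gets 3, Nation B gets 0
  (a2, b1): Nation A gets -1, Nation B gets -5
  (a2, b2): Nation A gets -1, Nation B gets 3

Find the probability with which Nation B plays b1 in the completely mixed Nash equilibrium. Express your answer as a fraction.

Let c be the probability that Nation B plays b1. In a completely mixed equilibrium, Nation A must be indifferent between a1 and a2.
Nation A's expected payoff from a1 is −4c + 3(1−c); from a2 it is −c − (1−c).
Setting these equal: −7c + 3 = -1, so c = 4/7.

4/7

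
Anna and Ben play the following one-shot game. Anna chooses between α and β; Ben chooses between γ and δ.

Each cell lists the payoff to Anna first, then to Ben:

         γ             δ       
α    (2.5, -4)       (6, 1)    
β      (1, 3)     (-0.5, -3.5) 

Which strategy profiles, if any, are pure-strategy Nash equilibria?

(α, γ): Ben prefers δ (1 > -4) — not an equilibrium.
(α, δ): Anna gets 6 ≥ -0.5 from β, and Ben gets 1 ≥ -4 from γ — Nash equilibrium.
(β, γ): Anna prefers α (2.5 > 1) — not an equilibrium.
(β, δ): Anna prefers α (6 > -0.5); Ben prefers γ (3 > -3.5) — not an equilibrium.

(α, δ)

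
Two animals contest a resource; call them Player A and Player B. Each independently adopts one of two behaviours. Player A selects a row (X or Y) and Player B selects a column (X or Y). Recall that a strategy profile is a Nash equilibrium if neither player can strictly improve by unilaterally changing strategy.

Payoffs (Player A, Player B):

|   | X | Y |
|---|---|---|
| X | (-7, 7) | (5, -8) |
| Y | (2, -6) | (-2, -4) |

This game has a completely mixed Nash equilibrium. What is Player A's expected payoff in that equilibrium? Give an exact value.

First find y, the probability Player B plays X, from Player A's indifference between X and Y: −7y + 5(1−y) = 2y − 2(1−y), giving y = 7/16.
Since Player A is indifferent in equilibrium, Player A's expected payoff equals the payoff from either row against (7/16, 9/16). Using X: −7(7/16) + 5(9/16) = -1/4.

-1/4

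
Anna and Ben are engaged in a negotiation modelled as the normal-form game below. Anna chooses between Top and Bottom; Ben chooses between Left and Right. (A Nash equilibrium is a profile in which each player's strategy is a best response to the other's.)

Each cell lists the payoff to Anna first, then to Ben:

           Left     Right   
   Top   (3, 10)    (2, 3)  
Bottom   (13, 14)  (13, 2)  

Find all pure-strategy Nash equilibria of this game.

(Bottom, Left)

(Top, Left): Anna prefers Bottom (13 > 3) — not an equilibrium.
(Top, Right): Anna prefers Bottom (13 > 2); Ben prefers Left (10 > 3) — not an equilibrium.
(Bottom, Left): Anna gets 13 ≥ 3 from Top, and Ben gets 14 ≥ 2 from Right — Nash equilibrium.
(Bottom, Right): Ben prefers Left (14 > 2) — not an equilibrium.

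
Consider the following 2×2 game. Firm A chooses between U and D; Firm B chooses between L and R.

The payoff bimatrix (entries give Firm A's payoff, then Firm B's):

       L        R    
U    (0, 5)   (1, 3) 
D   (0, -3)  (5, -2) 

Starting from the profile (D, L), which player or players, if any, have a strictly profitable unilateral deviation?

Firm A at (D, L) earns 0; deviating to U yields 0 — not better.
Firm B earns -3; deviating to R yields -2 — a strict improvement.
Only Firm B has a strictly profitable deviation.

Firm B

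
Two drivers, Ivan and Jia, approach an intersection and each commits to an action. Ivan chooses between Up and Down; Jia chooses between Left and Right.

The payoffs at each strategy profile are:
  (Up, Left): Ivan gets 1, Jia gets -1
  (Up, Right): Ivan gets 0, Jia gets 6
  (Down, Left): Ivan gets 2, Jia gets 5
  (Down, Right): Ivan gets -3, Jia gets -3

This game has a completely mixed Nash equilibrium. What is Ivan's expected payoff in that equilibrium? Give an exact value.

3/4

First find y, the probability Jia plays Left, from Ivan's indifference between Up and Down: y = 2y − 3(1−y), giving y = 3/4.
Since Ivan is indifferent in equilibrium, Ivan's expected payoff equals the payoff from either row against (3/4, 1/4). Using Up: (3/4) = 3/4.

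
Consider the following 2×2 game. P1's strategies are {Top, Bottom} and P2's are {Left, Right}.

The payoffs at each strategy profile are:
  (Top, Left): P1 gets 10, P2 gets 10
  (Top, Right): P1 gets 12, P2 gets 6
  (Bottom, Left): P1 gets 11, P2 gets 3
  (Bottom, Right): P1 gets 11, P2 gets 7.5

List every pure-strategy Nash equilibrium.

none

(Top, Left): P1 prefers Bottom (11 > 10) — not an equilibrium.
(Top, Right): P2 prefers Left (10 > 6) — not an equilibrium.
(Bottom, Left): P2 prefers Right (7.5 > 3) — not an equilibrium.
(Bottom, Right): P1 prefers Top (12 > 11) — not an equilibrium.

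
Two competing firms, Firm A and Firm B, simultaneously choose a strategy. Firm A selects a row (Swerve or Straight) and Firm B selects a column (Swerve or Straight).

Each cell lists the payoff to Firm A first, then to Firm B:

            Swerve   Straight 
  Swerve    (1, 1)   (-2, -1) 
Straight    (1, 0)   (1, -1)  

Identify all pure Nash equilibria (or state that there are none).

(Swerve, Swerve): Firm A gets 1 ≥ 1 from Straight, and Firm B gets 1 ≥ -1 from Straight — Nash equilibrium.
(Swerve, Straight): Firm A prefers Straight (1 > -2); Firm B prefers Swerve (1 > -1) — not an equilibrium.
(Straight, Swerve): Firm A gets 1 ≥ 1 from Swerve, and Firm B gets 0 ≥ -1 from Straight — Nash equilibrium.
(Straight, Straight): Firm B prefers Swerve (0 > -1) — not an equilibrium.

(Swerve, Swerve) and (Straight, Swerve)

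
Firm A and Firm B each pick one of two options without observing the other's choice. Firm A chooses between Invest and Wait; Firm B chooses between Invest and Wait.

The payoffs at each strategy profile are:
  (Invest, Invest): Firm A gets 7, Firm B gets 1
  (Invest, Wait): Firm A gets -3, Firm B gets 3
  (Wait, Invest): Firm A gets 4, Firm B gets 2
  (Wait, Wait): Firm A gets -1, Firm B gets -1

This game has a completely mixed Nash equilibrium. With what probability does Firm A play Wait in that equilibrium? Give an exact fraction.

Let r be the probability that Firm A plays Invest. In a completely mixed equilibrium, Firm B must be indifferent between Invest and Wait.
Firm B's expected payoff from Invest is r + 2(1−r); from Wait it is 3r − (1−r).
Setting these equal: −r + 2 = 4r − 1, so r = 3/5.
Therefore Firm A plays Wait with probability 1 − 3/5 = 2/5.

2/5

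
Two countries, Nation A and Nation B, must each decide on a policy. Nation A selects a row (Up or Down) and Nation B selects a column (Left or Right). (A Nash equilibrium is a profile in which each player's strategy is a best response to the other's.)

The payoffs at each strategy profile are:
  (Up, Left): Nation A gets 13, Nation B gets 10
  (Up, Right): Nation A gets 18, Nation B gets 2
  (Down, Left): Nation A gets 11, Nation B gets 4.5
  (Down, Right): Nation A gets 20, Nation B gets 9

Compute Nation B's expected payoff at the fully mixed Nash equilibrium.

First find p, the probability Nation A plays Up, from Nation B's indifference between Left and Right: 10p + 4.5(1−p) = 2p + 9(1−p), giving p = 9/25.
Since Nation B is indifferent in equilibrium, Nation B's expected payoff equals the payoff from either column against (9/25, 16/25). Using Left: 10(9/25) + 4.5(16/25) = 162/25.

162/25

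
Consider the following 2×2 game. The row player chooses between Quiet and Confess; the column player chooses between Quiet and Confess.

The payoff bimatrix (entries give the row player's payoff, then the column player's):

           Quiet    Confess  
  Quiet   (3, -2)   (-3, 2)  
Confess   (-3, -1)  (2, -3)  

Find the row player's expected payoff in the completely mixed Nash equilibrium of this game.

First find y, the probability the column player plays Quiet, from the row player's indifference between Quiet and Confess: 3y − 3(1−y) = −3y + 2(1−y), giving y = 5/11.
Since the row player is indifferent in equilibrium, the row player's expected payoff equals the payoff from either row against (5/11, 6/11). Using Quiet: 3(5/11) − 3(6/11) = -3/11.

-3/11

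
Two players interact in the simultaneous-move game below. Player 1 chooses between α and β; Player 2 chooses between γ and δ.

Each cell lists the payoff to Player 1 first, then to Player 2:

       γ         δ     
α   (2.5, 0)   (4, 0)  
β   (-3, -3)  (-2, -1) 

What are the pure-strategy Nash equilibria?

(α, γ) and (α, δ)

(α, γ): Player 1 gets 2.5 ≥ -3 from β, and Player 2 gets 0 ≥ 0 from δ — Nash equilibrium.
(α, δ): Player 1 gets 4 ≥ -2 from β, and Player 2 gets 0 ≥ 0 from γ — Nash equilibrium.
(β, γ): Player 1 prefers α (2.5 > -3); Player 2 prefers δ (-1 > -3) — not an equilibrium.
(β, δ): Player 1 prefers α (4 > -2) — not an equilibrium.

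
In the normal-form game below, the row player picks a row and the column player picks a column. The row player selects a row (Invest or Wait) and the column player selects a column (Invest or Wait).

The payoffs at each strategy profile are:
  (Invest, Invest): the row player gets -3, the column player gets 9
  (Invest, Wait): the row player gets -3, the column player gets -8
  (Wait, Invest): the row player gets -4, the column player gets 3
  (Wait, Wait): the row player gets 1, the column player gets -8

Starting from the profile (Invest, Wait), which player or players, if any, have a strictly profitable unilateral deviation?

Both

The row player at (Invest, Wait) earns -3; deviating to Wait yields 1 — a strict improvement.
The column player earns -8; deviating to Invest yields 9 — a strict improvement.
Both the row player and the column player have strictly profitable deviations.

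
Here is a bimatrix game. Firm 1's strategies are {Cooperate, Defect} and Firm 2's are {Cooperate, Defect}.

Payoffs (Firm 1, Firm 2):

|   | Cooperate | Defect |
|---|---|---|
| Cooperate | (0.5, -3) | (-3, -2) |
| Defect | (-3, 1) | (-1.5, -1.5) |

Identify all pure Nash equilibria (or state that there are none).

(Cooperate, Cooperate): Firm 2 prefers Defect (-2 > -3) — not an equilibrium.
(Cooperate, Defect): Firm 1 prefers Defect (-1.5 > -3) — not an equilibrium.
(Defect, Cooperate): Firm 1 prefers Cooperate (0.5 > -3) — not an equilibrium.
(Defect, Defect): Firm 2 prefers Cooperate (1 > -1.5) — not an equilibrium.

none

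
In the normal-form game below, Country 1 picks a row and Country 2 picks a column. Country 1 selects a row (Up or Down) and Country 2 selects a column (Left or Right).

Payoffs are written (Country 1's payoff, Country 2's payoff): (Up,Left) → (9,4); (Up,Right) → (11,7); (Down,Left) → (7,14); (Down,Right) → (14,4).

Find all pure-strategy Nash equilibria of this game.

(Up, Left): Country 2 prefers Right (7 > 4) — not an equilibrium.
(Up, Right): Country 1 prefers Down (14 > 11) — not an equilibrium.
(Down, Left): Country 1 prefers Up (9 > 7) — not an equilibrium.
(Down, Right): Country 2 prefers Left (14 > 4) — not an equilibrium.

none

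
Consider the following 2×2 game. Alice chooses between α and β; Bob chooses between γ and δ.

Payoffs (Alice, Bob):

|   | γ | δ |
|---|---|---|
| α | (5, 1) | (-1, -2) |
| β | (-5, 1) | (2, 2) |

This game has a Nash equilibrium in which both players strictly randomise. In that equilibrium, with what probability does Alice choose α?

Let r be the probability that Alice plays α. In a completely mixed equilibrium, Bob must be indifferent between γ and δ.
Bob's expected payoff from γ is r + (1−r); from δ it is −2r + 2(1−r).
Setting these equal: 1 = −4r + 2, so r = 1/4.

1/4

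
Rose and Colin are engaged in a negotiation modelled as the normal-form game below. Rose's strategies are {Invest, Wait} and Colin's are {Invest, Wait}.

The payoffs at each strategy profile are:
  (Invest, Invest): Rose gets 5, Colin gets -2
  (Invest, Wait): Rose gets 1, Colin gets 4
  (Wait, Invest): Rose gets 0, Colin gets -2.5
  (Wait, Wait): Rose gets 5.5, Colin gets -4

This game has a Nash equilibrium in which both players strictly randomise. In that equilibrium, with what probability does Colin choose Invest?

9/19

Let y be the probability that Colin plays Invest. In a completely mixed equilibrium, Rose must be indifferent between Invest and Wait.
Rose's expected payoff from Invest is 5y + (1−y); from Wait it is 5.5(1−y).
Setting these equal: 4y + 1 = −5.5y + 5.5, so y = 9/19.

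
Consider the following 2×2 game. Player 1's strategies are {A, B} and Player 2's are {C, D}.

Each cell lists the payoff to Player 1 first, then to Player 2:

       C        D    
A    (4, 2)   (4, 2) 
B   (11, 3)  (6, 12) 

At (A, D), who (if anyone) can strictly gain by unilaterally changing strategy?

Player 1

Player 1 at (A, D) earns 4; deviating to B yields 6 — a strict improvement.
Player 2 earns 2; deviating to C yields 2 — not better.
Only Player 1 has a strictly profitable deviation.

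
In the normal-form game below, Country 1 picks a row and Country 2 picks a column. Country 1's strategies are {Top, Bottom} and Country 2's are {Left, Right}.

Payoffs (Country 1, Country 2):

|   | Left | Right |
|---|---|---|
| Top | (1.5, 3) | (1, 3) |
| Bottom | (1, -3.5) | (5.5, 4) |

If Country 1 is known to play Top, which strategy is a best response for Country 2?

either — both Left and Right are best responses

Against Top, Country 2 earns 3 from Left and 3 from Right.
So either strategy is a best response.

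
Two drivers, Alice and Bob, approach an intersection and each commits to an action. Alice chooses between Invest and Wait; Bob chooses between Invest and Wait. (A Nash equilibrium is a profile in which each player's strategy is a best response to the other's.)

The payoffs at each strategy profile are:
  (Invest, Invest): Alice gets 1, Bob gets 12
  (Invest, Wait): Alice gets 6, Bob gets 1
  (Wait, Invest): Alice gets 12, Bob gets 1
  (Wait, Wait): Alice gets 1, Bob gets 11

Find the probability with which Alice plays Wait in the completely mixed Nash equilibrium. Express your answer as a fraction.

Let x be the probability that Alice plays Invest. In a completely mixed equilibrium, Bob must be indifferent between Invest and Wait.
Bob's expected payoff from Invest is 12x + (1−x); from Wait it is x + 11(1−x).
Setting these equal: 11x + 1 = −10x + 11, so x = 10/21.
Therefore Alice plays Wait with probability 1 − 10/21 = 11/21.

11/21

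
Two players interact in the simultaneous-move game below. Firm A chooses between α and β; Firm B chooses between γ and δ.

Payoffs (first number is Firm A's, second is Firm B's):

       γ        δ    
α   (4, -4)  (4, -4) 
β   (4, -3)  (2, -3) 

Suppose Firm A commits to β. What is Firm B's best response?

either — both γ and δ are best responses

Against β, Firm B earns -3 from γ and -3 from δ.
So either strategy is a best response.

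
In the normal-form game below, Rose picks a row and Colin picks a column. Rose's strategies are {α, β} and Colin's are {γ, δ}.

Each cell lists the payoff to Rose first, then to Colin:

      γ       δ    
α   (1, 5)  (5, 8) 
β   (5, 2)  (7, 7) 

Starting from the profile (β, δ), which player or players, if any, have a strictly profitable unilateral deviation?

Neither

Rose at (β, δ) earns 7; deviating to α yields 5 — not better.
Colin earns 7; deviating to γ yields 2 — not better.
Neither player can strictly improve; the profile is a Nash equilibrium.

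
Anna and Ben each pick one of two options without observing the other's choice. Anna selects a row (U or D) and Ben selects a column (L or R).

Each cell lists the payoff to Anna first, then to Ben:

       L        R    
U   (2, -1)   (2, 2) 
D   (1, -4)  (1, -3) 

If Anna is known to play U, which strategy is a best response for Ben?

Against U, Ben earns -1 from L and 2 from R.
So R is the best response.

R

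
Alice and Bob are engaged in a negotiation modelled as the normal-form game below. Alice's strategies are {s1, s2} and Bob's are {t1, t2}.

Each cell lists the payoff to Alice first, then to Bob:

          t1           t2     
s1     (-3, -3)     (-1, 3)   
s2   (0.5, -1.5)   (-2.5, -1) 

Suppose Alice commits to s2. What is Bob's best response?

t2

Against s2, Bob earns -1.5 from t1 and -1 from t2.
So t2 is the best response.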